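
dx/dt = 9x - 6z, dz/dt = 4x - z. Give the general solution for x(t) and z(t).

Coefficient matrix A = [[9, -6], [4, -1]].
Characteristic polynomial det(A - λI) = λ^2 - 8λ + 15 = 0.
Eigenvalues λ = 5, 3.
For λ=5: (A-λI) row 1 is [4, -6], so an eigenvector is (-3, -2).
For λ=3: (A-λI) row 1 is [6, -6], so an eigenvector is (1, 1).
General solution: C_1e^(5t)(-3,-2) + C_2e^(3t)(1,1).

x(t) = -3C_1e^(5t) + C_2e^(3t), z(t) = -2C_1e^(5t) + C_2e^(3t)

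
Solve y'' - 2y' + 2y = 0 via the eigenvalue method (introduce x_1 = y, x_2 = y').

y(t) = c_1e^(t)cos(t) + c_2e^(t)sin(t)

Let x_1 = y, x_2 = y'. Then x_1' = x_2 and x_2' = -2x_1 + 2x_2.
A = [[0,1],[-2,2]]; det(A-λI) = λ^2 - 2λ + 2.
Eigenvalues λ = 1 ± i.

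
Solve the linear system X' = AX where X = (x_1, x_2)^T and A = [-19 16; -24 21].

x_1(t) = 2K_1e^(5t) - K_2e^(-3t), x_2(t) = 3K_1e^(5t) - K_2e^(-3t)

Coefficient matrix A = [[-19, 16], [-24, 21]].
Characteristic polynomial det(A - λI) = λ^2 - 2λ - 15 = 0.
Eigenvalues λ = 5, -3.
For λ=5: (A-λI) row 1 is [-24, 16], so an eigenvector is (2, 3).
For λ=-3: (A-λI) row 1 is [-16, 16], so an eigenvector is (-1, -1).
General solution: K_1e^(5t)(2,3) + K_2e^(-3t)(-1,-1).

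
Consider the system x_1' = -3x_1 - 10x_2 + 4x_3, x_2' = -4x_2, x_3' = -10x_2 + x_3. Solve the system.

x_1(t) = K_1e^(t) + 2K_2e^(-4t) + K_3e^(-3t), x_2(t) = K_2e^(-4t), x_3(t) = K_1e^(t) + 2K_2e^(-4t)

Coefficient matrix A = [[-3, -10, 4], [0, -4, 0], [0, -10, 1]].
det(A - λI) = 0 gives eigenvalues λ = 1, -4, -3.
For λ=1: eigenvector (1,0,1).
For λ=-4: eigenvector (2,1,2).
For λ=-3: eigenvector (1,0,0).
General solution: K_1e^(t)(1,0,1) + K_2e^(-4t)(2,1,2) + K_3e^(-3t)(1,0,0).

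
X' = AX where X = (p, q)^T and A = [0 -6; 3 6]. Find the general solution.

p(t) = -C_1e^(3t)sin(3t) + C_1e^(3t)cos(3t) + C_2e^(3t)sin(3t) + C_2e^(3t)cos(3t), q(t) = C_1e^(3t)sin(3t) - C_2e^(3t)cos(3t)

Coefficient matrix A = [[0, -6], [3, 6]].
Characteristic polynomial det(A - λI) = λ^2 - 6λ + 18 = 0.
Eigenvalues λ = 3 ± 3i (complex conjugate pair).
For λ=3+3i: an eigenvector is (1,0) - i(-1,1) = (1 + i, 0 - i).
A real fundamental pair from Re and Im of e^((3+3i)t)v: X_1 = e^(3t)(cos(3t)·(1,0) + sin(3t)·(-1,1)), X_2 = e^(3t)(sin(3t)·(1,0) - cos(3t)·(-1,1)).
General solution: C_1X_1 + C_2X_2.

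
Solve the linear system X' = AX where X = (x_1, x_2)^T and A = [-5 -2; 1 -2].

Coefficient matrix A = [[-5, -2], [1, -2]].
Characteristic polynomial det(A - λI) = λ^2 + 7λ + 12 = 0.
Eigenvalues λ = -3, -4.
For λ=-3: (A-λI) row 1 is [-2, -2], so an eigenvector is (1, -1).
For λ=-4: (A-λI) row 1 is [-1, -2], so an eigenvector is (2, -1).
General solution: K_1e^(-3t)(1,-1) + K_2e^(-4t)(2,-1).

x_1(t) = K_1e^(-3t) + 2K_2e^(-4t), x_2(t) = -K_1e^(-3t) - K_2e^(-4t)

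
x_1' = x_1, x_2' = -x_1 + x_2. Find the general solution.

x_1(t) = C_2e^(t), x_2(t) = -C_1e^(t) - C_2te^(t) + 3C_2e^(t)

Coefficient matrix A = [[1, 0], [-1, 1]].
Characteristic polynomial det(A - λI) = λ^2 - 2λ + 1 = 0.
Single eigenvalue λ = 1 with algebraic multiplicity 2.
Eigenvector v = (0,-1); generalized eigenvector w with (A-λI)w=v is (1,3).
General solution: e^(t)[C_1·v + C_2·(t·v + w)].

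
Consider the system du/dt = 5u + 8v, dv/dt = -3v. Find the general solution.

Coefficient matrix A = [[5, 8], [0, -3]].
Characteristic polynomial det(A - λI) = λ^2 - 2λ - 15 = 0.
Eigenvalues λ = -3, 5.
For λ=-3: (A-λI) row 1 is [8, 8], so an eigenvector is (-1, 1).
For λ=5: (A-λI) row 1 is [0, 8], so an eigenvector is (-1, 0).
General solution: c_1e^(-3t)(-1,1) + c_2e^(5t)(-1,0).

u(t) = -c_1e^(-3t) - c_2e^(5t), v(t) = c_1e^(-3t)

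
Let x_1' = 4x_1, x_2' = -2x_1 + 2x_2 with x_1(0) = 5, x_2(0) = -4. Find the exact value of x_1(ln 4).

1280

A = [[4,0],[-2,2]]; eigenvalues λ = 2, 4.
Eigenvectors: (0,1) for λ=2, (-1,1) for λ=4.
From the initial condition, c_1 = 1, c_2 = -5.
x_1(ln 4) = (1)(4^2)(0) + (-5)(4^4)(-1) = 1280.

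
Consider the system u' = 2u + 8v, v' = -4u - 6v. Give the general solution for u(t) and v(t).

u(t) = c_1e^(-2t)sin(4t) + c_1e^(-2t)cos(4t) + c_2e^(-2t)sin(4t) - c_2e^(-2t)cos(4t), v(t) = -c_1e^(-2t)sin(4t) + c_2e^(-2t)cos(4t)

Coefficient matrix A = [[2, 8], [-4, -6]].
Characteristic polynomial det(A - λI) = λ^2 + 4λ + 20 = 0.
Eigenvalues λ = -2 ± 4i (complex conjugate pair).
For λ=-2+4i: an eigenvector is (1,0) - i(1,-1) = (1 - i, 0 + i).
A real fundamental pair from Re and Im of e^((-2+4i)t)v: X_1 = e^(-2t)(cos(4t)·(1,0) + sin(4t)·(1,-1)), X_2 = e^(-2t)(sin(4t)·(1,0) - cos(4t)·(1,-1)).
General solution: c_1X_1 + c_2X_2.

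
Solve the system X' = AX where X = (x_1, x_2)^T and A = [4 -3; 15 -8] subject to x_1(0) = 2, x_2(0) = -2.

Coefficient matrix A = [[4, -3], [15, -8]].
Characteristic polynomial det(A - λI) = λ^2 + 4λ + 13 = 0.
Eigenvalues λ = -2 ± 3i (complex conjugate pair).
For λ=-2+3i: an eigenvector is (1,2) - i(0,1) = (1, 2 - i).
A real fundamental pair from Re and Im of e^((-2+3i)t)v: X_1 = e^(-2t)(cos(3t)·(1,2) + sin(3t)·(0,1)), X_2 = e^(-2t)(sin(3t)·(1,2) - cos(3t)·(0,1)).
General solution: c_1X_1 + c_2X_2.
Applying x_1(0)=2, x_2(0)=-2 gives c_1=2, c_2=6.

x_1(t) = 6e^(-2t)sin(3t) + 2e^(-2t)cos(3t), x_2(t) = 14e^(-2t)sin(3t) - 2e^(-2t)cos(3t)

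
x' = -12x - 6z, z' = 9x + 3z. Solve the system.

Coefficient matrix A = [[-12, -6], [9, 3]].
Characteristic polynomial det(A - λI) = λ^2 + 9λ + 18 = 0.
Eigenvalues λ = -3, -6.
For λ=-3: (A-λI) row 1 is [-9, -6], so an eigenvector is (2, -3).
For λ=-6: (A-λI) row 1 is [-6, -6], so an eigenvector is (1, -1).
General solution: K_1e^(-3t)(2,-3) + K_2e^(-6t)(1,-1).

x(t) = 2K_1e^(-3t) + K_2e^(-6t), z(t) = -3K_1e^(-3t) - K_2e^(-6t)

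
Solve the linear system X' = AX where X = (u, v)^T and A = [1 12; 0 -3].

Coefficient matrix A = [[1, 12], [0, -3]].
Characteristic polynomial det(A - λI) = λ^2 + 2λ - 3 = 0.
Eigenvalues λ = -3, 1.
For λ=-3: (A-λI) row 1 is [4, 12], so an eigenvector is (3, -1).
For λ=1: (A-λI) row 1 is [0, 12], so an eigenvector is (1, 0).
General solution: c_1e^(-3t)(3,-1) + c_2e^(t)(1,0).

u(t) = 3c_1e^(-3t) + c_2e^(t), v(t) = -c_1e^(-3t)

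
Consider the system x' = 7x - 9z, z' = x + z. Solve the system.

x(t) = 3c_1e^(4t) + 3c_2te^(4t) - 2c_2e^(4t), z(t) = c_1e^(4t) + c_2te^(4t) - c_2e^(4t)

Coefficient matrix A = [[7, -9], [1, 1]].
Characteristic polynomial det(A - λI) = λ^2 - 8λ + 16 = 0.
Single eigenvalue λ = 4 with algebraic multiplicity 2.
Eigenvector v = (3,1); generalized eigenvector w with (A-λI)w=v is (-2,-1).
General solution: e^(4t)[c_1·v + c_2·(t·v + w)].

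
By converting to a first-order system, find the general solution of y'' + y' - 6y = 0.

Let x_1 = y, x_2 = y'. Then x_1' = x_2 and x_2' = 6x_1 - x_2.
A = [[0,1],[6,-1]]; det(A-λI) = λ^2 + λ - 6.
Eigenvalues λ = 2, -3 with eigenvectors (1,2), (1,-3).

y(t) = c_1e^(2t) + c_2e^(-3t)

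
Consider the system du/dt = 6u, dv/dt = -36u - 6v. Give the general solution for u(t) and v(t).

Coefficient matrix A = [[6, 0], [-36, -6]].
Characteristic polynomial det(A - λI) = λ^2 - 36 = 0.
Eigenvalues λ = -6, 6.
For λ=-6: (A-λI) row 1 is [12, 0], so an eigenvector is (0, 1).
For λ=6: (A-λI) row 2 is [-36, -12], so an eigenvector is (-1, 3).
General solution: K_1e^(-6t)(0,1) + K_2e^(6t)(-1,3).

u(t) = -K_2e^(6t), v(t) = K_1e^(-6t) + 3K_2e^(6t)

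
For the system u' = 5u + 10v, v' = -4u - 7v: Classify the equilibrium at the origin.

A = [[5,10],[-4,-7]]; det(A-λI) = λ^2 + 2λ + 5.
λ = -1 ± 2i: negative real part.

stable spiral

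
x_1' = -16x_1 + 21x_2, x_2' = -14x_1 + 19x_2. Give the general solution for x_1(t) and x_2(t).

Coefficient matrix A = [[-16, 21], [-14, 19]].
Characteristic polynomial det(A - λI) = λ^2 - 3λ - 10 = 0.
Eigenvalues λ = 5, -2.
For λ=5: (A-λI) row 1 is [-21, 21], so an eigenvector is (1, 1).
For λ=-2: (A-λI) row 1 is [-14, 21], so an eigenvector is (3, 2).
General solution: c_1e^(5t)(1,1) + c_2e^(-2t)(3,2).

x_1(t) = c_1e^(5t) + 3c_2e^(-2t), x_2(t) = c_1e^(5t) + 2c_2e^(-2t)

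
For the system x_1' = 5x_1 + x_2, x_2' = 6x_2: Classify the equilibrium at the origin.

unstable node

A = [[5,1],[0,6]]; det(A-λI) = λ^2 - 11λ + 30.
λ = 5, 6: both positive.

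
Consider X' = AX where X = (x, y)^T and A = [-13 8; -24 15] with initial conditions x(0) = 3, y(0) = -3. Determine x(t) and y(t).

Coefficient matrix A = [[-13, 8], [-24, 15]].
Characteristic polynomial det(A - λI) = λ^2 - 2λ - 3 = 0.
Eigenvalues λ = 3, -1.
For λ=3: (A-λI) row 1 is [-16, 8], so an eigenvector is (1, 2).
For λ=-1: (A-λI) row 1 is [-12, 8], so an eigenvector is (-2, -3).
General solution: C_1e^(3t)(1,2) + C_2e^(-t)(-2,-3).
Applying x(0)=3, y(0)=-3 gives C_1=-15, C_2=-9.

x(t) = -15e^(3t) + 18e^(-t), y(t) = -30e^(3t) + 27e^(-t)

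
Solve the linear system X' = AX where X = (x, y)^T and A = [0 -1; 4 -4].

Coefficient matrix A = [[0, -1], [4, -4]].
Characteristic polynomial det(A - λI) = λ^2 + 4λ + 4 = 0.
Single eigenvalue λ = -2 with algebraic multiplicity 2.
Eigenvector v = (-1,-2); generalized eigenvector w with (A-λI)w=v is (1,3).
General solution: e^(-2t)[C_1·v + C_2·(t·v + w)].

x(t) = -C_1e^(-2t) - C_2te^(-2t) + C_2e^(-2t), y(t) = -2C_1e^(-2t) - 2C_2te^(-2t) + 3C_2e^(-2t)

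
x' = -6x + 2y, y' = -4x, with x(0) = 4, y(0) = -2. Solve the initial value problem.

x(t) = -6e^(-2t) + 10e^(-4t), y(t) = -12e^(-2t) + 10e^(-4t)

Coefficient matrix A = [[-6, 2], [-4, 0]].
Characteristic polynomial det(A - λI) = λ^2 + 6λ + 8 = 0.
Eigenvalues λ = -4, -2.
For λ=-4: (A-λI) row 1 is [-2, 2], so an eigenvector is (-1, -1).
For λ=-2: (A-λI) row 1 is [-4, 2], so an eigenvector is (-1, -2).
General solution: c_1e^(-4t)(-1,-1) + c_2e^(-2t)(-1,-2).
Applying x(0)=4, y(0)=-2 gives c_1=-10, c_2=6.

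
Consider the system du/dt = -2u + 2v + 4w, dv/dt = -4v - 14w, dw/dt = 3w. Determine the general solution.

Coefficient matrix A = [[-2, 2, 4], [0, -4, -14], [0, 0, 3]].
det(A - λI) = 0 gives eigenvalues λ = -2, -4, 3.
For λ=-2: eigenvector (1,0,0).
For λ=-4: eigenvector (-1,1,0).
For λ=3: eigenvector (0,-2,1).
General solution: K_1e^(-2t)(1,0,0) + K_2e^(-4t)(-1,1,0) + K_3e^(3t)(0,-2,1).

u(t) = K_1e^(-2t) - K_2e^(-4t), v(t) = K_2e^(-4t) - 2K_3e^(3t), w(t) = K_3e^(3t)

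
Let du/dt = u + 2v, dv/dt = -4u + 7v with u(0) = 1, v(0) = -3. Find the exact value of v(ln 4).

A = [[1,2],[-4,7]]; eigenvalues λ = 3, 5.
Eigenvectors: (1,1) for λ=3, (-1,-2) for λ=5.
From the initial condition, c_1 = 5, c_2 = 4.
v(ln 4) = (5)(4^3)(1) + (4)(4^5)(-2) = -7872.

-7872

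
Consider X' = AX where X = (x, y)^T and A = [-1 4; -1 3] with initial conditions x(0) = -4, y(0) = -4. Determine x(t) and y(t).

Coefficient matrix A = [[-1, 4], [-1, 3]].
Characteristic polynomial det(A - λI) = λ^2 - 2λ + 1 = 0.
Single eigenvalue λ = 1 with algebraic multiplicity 2.
Eigenvector v = (2,1); generalized eigenvector w with (A-λI)w=v is (-1,0).
General solution: e^(t)[c_1·v + c_2·(t·v + w)].
Applying x(0)=-4, y(0)=-4 gives c_1=-4, c_2=-4.

x(t) = -8te^(t) - 4e^(t), y(t) = -4te^(t) - 4e^(t)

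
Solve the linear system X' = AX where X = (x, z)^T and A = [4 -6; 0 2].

Coefficient matrix A = [[4, -6], [0, 2]].
Characteristic polynomial det(A - λI) = λ^2 - 6λ + 8 = 0.
Eigenvalues λ = 2, 4.
For λ=2: (A-λI) row 1 is [2, -6], so an eigenvector is (-3, -1).
For λ=4: (A-λI) row 1 is [0, -6], so an eigenvector is (-1, 0).
General solution: C_1e^(2t)(-3,-1) + C_2e^(4t)(-1,0).

x(t) = -3C_1e^(2t) - C_2e^(4t), z(t) = -C_1e^(2t)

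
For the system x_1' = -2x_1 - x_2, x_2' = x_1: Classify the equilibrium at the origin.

stable improper node

A = [[-2,-1],[1,0]]; det(A-λI) = λ^2 + 2λ + 1.
repeated λ = -1 with a single eigenvector.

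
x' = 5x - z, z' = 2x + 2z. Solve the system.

x(t) = c_1e^(3t) - c_2e^(4t), z(t) = 2c_1e^(3t) - c_2e^(4t)

Coefficient matrix A = [[5, -1], [2, 2]].
Characteristic polynomial det(A - λI) = λ^2 - 7λ + 12 = 0.
Eigenvalues λ = 3, 4.
For λ=3: (A-λI) row 1 is [2, -1], so an eigenvector is (1, 2).
For λ=4: (A-λI) row 1 is [1, -1], so an eigenvector is (-1, -1).
General solution: c_1e^(3t)(1,2) + c_2e^(4t)(-1,-1).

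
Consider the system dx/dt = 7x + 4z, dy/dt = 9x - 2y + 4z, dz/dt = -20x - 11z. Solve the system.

x(t) = K_1e^(-t) - 2K_3e^(-3t), y(t) = K_1e^(-t) + K_2e^(-2t) - 2K_3e^(-3t), z(t) = -2K_1e^(-t) + 5K_3e^(-3t)

Coefficient matrix A = [[7, 0, 4], [9, -2, 4], [-20, 0, -11]].
det(A - λI) = 0 gives eigenvalues λ = -1, -2, -3.
For λ=-1: eigenvector (1,1,-2).
For λ=-2: eigenvector (0,1,0).
For λ=-3: eigenvector (-2,-2,5).
General solution: K_1e^(-t)(1,1,-2) + K_2e^(-2t)(0,1,0) + K_3e^(-3t)(-2,-2,5).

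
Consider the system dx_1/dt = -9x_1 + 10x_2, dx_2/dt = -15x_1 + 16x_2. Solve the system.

Coefficient matrix A = [[-9, 10], [-15, 16]].
Characteristic polynomial det(A - λI) = λ^2 - 7λ + 6 = 0.
Eigenvalues λ = 1, 6.
For λ=1: (A-λI) row 1 is [-10, 10], so an eigenvector is (1, 1).
For λ=6: (A-λI) row 1 is [-15, 10], so an eigenvector is (2, 3).
General solution: c_1e^(t)(1,1) + c_2e^(6t)(2,3).

x_1(t) = c_1e^(t) + 2c_2e^(6t), x_2(t) = c_1e^(t) + 3c_2e^(6t)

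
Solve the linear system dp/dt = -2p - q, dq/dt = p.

p(t) = -c_1e^(-t) - c_2te^(-t) + c_2e^(-t), q(t) = c_1e^(-t) + c_2te^(-t)

Coefficient matrix A = [[-2, -1], [1, 0]].
Characteristic polynomial det(A - λI) = λ^2 + 2λ + 1 = 0.
Single eigenvalue λ = -1 with algebraic multiplicity 2.
Eigenvector v = (-1,1); generalized eigenvector w with (A-λI)w=v is (1,0).
General solution: e^(-t)[c_1·v + c_2·(t·v + w)].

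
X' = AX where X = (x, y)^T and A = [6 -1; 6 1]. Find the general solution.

Coefficient matrix A = [[6, -1], [6, 1]].
Characteristic polynomial det(A - λI) = λ^2 - 7λ + 12 = 0.
Eigenvalues λ = 4, 3.
For λ=4: (A-λI) row 1 is [2, -1], so an eigenvector is (1, 2).
For λ=3: (A-λI) row 1 is [3, -1], so an eigenvector is (1, 3).
General solution: C_1e^(4t)(1,2) + C_2e^(3t)(1,3).

x(t) = C_1e^(4t) + C_2e^(3t), y(t) = 2C_1e^(4t) + 3C_2e^(3t)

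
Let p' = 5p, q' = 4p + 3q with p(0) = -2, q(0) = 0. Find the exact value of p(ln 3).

A = [[5,0],[4,3]]; eigenvalues λ = 3, 5.
Eigenvectors: (0,-1) for λ=3, (-1,-2) for λ=5.
From the initial condition, c_1 = -4, c_2 = 2.
p(ln 3) = (-4)(3^3)(0) + (2)(3^5)(-1) = -486.

-486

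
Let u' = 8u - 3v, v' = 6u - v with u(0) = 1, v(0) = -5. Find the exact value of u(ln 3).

A = [[8,-3],[6,-1]]; eigenvalues λ = 5, 2.
Eigenvectors: (1,1) for λ=5, (-1,-2) for λ=2.
From the initial condition, c_1 = 7, c_2 = 6.
u(ln 3) = (7)(3^5)(1) + (6)(3^2)(-1) = 1647.

1647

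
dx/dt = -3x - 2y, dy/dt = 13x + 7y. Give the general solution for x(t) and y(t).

x(t) = -K_1e^(2t)sin(t) + K_1e^(2t)cos(t) + K_2e^(2t)sin(t) + K_2e^(2t)cos(t), y(t) = 3K_1e^(2t)sin(t) - 2K_1e^(2t)cos(t) - 2K_2e^(2t)sin(t) - 3K_2e^(2t)cos(t)

Coefficient matrix A = [[-3, -2], [13, 7]].
Characteristic polynomial det(A - λI) = λ^2 - 4λ + 5 = 0.
Eigenvalues λ = 2 ± i (complex conjugate pair).
For λ=2+i: an eigenvector is (1,-2) - i(-1,3) = (1 + i, -2 - 3i).
A real fundamental pair from Re and Im of e^((2+i)t)v: X_1 = e^(2t)(cos(t)·(1,-2) + sin(t)·(-1,3)), X_2 = e^(2t)(sin(t)·(1,-2) - cos(t)·(-1,3)).
General solution: K_1X_1 + K_2X_2.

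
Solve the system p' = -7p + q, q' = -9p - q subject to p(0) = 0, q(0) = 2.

Coefficient matrix A = [[-7, 1], [-9, -1]].
Characteristic polynomial det(A - λI) = λ^2 + 8λ + 16 = 0.
Single eigenvalue λ = -4 with algebraic multiplicity 2.
Eigenvector v = (1,3); generalized eigenvector w with (A-λI)w=v is (-1,-2).
General solution: e^(-4t)[C_1·v + C_2·(t·v + w)].
Applying p(0)=0, q(0)=2 gives C_1=2, C_2=2.

p(t) = 2te^(-4t), q(t) = 6te^(-4t) + 2e^(-4t)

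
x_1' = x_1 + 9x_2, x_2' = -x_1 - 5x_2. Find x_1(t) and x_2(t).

Coefficient matrix A = [[1, 9], [-1, -5]].
Characteristic polynomial det(A - λI) = λ^2 + 4λ + 4 = 0.
Single eigenvalue λ = -2 with algebraic multiplicity 2.
Eigenvector v = (-3,1); generalized eigenvector w with (A-λI)w=v is (2,-1).
General solution: e^(-2t)[C_1·v + C_2·(t·v + w)].

x_1(t) = -3C_1e^(-2t) - 3C_2te^(-2t) + 2C_2e^(-2t), x_2(t) = C_1e^(-2t) + C_2te^(-2t) - C_2e^(-2t)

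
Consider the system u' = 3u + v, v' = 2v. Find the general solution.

Coefficient matrix A = [[3, 1], [0, 2]].
Characteristic polynomial det(A - λI) = λ^2 - 5λ + 6 = 0.
Eigenvalues λ = 2, 3.
For λ=2: (A-λI) row 1 is [1, 1], so an eigenvector is (-1, 1).
For λ=3: (A-λI) row 1 is [0, 1], so an eigenvector is (1, 0).
General solution: C_1e^(2t)(-1,1) + C_2e^(3t)(1,0).

u(t) = -C_1e^(2t) + C_2e^(3t), v(t) = C_1e^(2t)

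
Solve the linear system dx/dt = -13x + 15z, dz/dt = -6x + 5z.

x(t) = 2C_1e^(-4t)sin(3t) + C_1e^(-4t)cos(3t) + C_2e^(-4t)sin(3t) - 2C_2e^(-4t)cos(3t), z(t) = C_1e^(-4t)sin(3t) + C_1e^(-4t)cos(3t) + C_2e^(-4t)sin(3t) - C_2e^(-4t)cos(3t)

Coefficient matrix A = [[-13, 15], [-6, 5]].
Characteristic polynomial det(A - λI) = λ^2 + 8λ + 25 = 0.
Eigenvalues λ = -4 ± 3i (complex conjugate pair).
For λ=-4+3i: an eigenvector is (1,1) - i(2,1) = (1 - 2i, 1 - i).
A real fundamental pair from Re and Im of e^((-4+3i)t)v: X_1 = e^(-4t)(cos(3t)·(1,1) + sin(3t)·(2,1)), X_2 = e^(-4t)(sin(3t)·(1,1) - cos(3t)·(2,1)).
General solution: C_1X_1 + C_2X_2.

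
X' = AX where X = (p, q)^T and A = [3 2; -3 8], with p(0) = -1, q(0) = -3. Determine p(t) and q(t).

p(t) = -4e^(6t) + 3e^(5t), q(t) = -6e^(6t) + 3e^(5t)

Coefficient matrix A = [[3, 2], [-3, 8]].
Characteristic polynomial det(A - λI) = λ^2 - 11λ + 30 = 0.
Eigenvalues λ = 6, 5.
For λ=6: (A-λI) row 1 is [-3, 2], so an eigenvector is (2, 3).
For λ=5: (A-λI) row 1 is [-2, 2], so an eigenvector is (-1, -1).
General solution: c_1e^(6t)(2,3) + c_2e^(5t)(-1,-1).
Applying p(0)=-1, q(0)=-3 gives c_1=-2, c_2=-3.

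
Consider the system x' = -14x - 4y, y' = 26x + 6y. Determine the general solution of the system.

x(t) = -c_1e^(-4t)sin(2t) + c_1e^(-4t)cos(2t) + c_2e^(-4t)sin(2t) + c_2e^(-4t)cos(2t), y(t) = 3c_1e^(-4t)sin(2t) - 2c_1e^(-4t)cos(2t) - 2c_2e^(-4t)sin(2t) - 3c_2e^(-4t)cos(2t)

Coefficient matrix A = [[-14, -4], [26, 6]].
Characteristic polynomial det(A - λI) = λ^2 + 8λ + 20 = 0.
Eigenvalues λ = -4 ± 2i (complex conjugate pair).
For λ=-4+2i: an eigenvector is (1,-2) - i(-1,3) = (1 + i, -2 - 3i).
A real fundamental pair from Re and Im of e^((-4+2i)t)v: X_1 = e^(-4t)(cos(2t)·(1,-2) + sin(2t)·(-1,3)), X_2 = e^(-4t)(sin(2t)·(1,-2) - cos(2t)·(-1,3)).
General solution: c_1X_1 + c_2X_2.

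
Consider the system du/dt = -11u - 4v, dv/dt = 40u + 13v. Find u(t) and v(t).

Coefficient matrix A = [[-11, -4], [40, 13]].
Characteristic polynomial det(A - λI) = λ^2 - 2λ + 17 = 0.
Eigenvalues λ = 1 ± 4i (complex conjugate pair).
For λ=1+4i: an eigenvector is (0,1) - i(-1,3) = (0 + i, 1 - 3i).
A real fundamental pair from Re and Im of e^((1+4i)t)v: X_1 = e^(t)(cos(4t)·(0,1) + sin(4t)·(-1,3)), X_2 = e^(t)(sin(4t)·(0,1) - cos(4t)·(-1,3)).
General solution: c_1X_1 + c_2X_2.

u(t) = -c_1e^(t)sin(4t) + c_2e^(t)cos(4t), v(t) = 3c_1e^(t)sin(4t) + c_1e^(t)cos(4t) + c_2e^(t)sin(4t) - 3c_2e^(t)cos(4t)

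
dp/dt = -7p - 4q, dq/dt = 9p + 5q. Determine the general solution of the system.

p(t) = -2c_1e^(-t) - 2c_2te^(-t) + c_2e^(-t), q(t) = 3c_1e^(-t) + 3c_2te^(-t) - c_2e^(-t)

Coefficient matrix A = [[-7, -4], [9, 5]].
Characteristic polynomial det(A - λI) = λ^2 + 2λ + 1 = 0.
Single eigenvalue λ = -1 with algebraic multiplicity 2.
Eigenvector v = (-2,3); generalized eigenvector w with (A-λI)w=v is (1,-1).
General solution: e^(-t)[c_1·v + c_2·(t·v + w)].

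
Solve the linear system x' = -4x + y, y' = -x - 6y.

Coefficient matrix A = [[-4, 1], [-1, -6]].
Characteristic polynomial det(A - λI) = λ^2 + 10λ + 25 = 0.
Single eigenvalue λ = -5 with algebraic multiplicity 2.
Eigenvector v = (-1,1); generalized eigenvector w with (A-λI)w=v is (-2,1).
General solution: e^(-5t)[c_1·v + c_2·(t·v + w)].

x(t) = -c_1e^(-5t) - c_2te^(-5t) - 2c_2e^(-5t), y(t) = c_1e^(-5t) + c_2te^(-5t) + c_2e^(-5t)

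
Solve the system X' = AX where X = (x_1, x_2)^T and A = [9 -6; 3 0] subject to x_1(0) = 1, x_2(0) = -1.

Coefficient matrix A = [[9, -6], [3, 0]].
Characteristic polynomial det(A - λI) = λ^2 - 9λ + 18 = 0.
Eigenvalues λ = 6, 3.
For λ=6: (A-λI) row 1 is [3, -6], so an eigenvector is (-2, -1).
For λ=3: (A-λI) row 1 is [6, -6], so an eigenvector is (1, 1).
General solution: c_1e^(6t)(-2,-1) + c_2e^(3t)(1,1).
Applying x_1(0)=1, x_2(0)=-1 gives c_1=-2, c_2=-3.

x_1(t) = 4e^(6t) - 3e^(3t), x_2(t) = 2e^(6t) - 3e^(3t)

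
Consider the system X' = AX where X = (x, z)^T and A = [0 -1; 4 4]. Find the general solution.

Coefficient matrix A = [[0, -1], [4, 4]].
Characteristic polynomial det(A - λI) = λ^2 - 4λ + 4 = 0.
Single eigenvalue λ = 2 with algebraic multiplicity 2.
Eigenvector v = (1,-2); generalized eigenvector w with (A-λI)w=v is (0,-1).
General solution: e^(2t)[C_1·v + C_2·(t·v + w)].

x(t) = C_1e^(2t) + C_2te^(2t), z(t) = -2C_1e^(2t) - 2C_2te^(2t) - C_2e^(2t)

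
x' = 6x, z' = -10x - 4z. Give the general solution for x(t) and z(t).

Coefficient matrix A = [[6, 0], [-10, -4]].
Characteristic polynomial det(A - λI) = λ^2 - 2λ - 24 = 0.
Eigenvalues λ = -4, 6.
For λ=-4: (A-λI) row 1 is [10, 0], so an eigenvector is (0, 1).
For λ=6: (A-λI) row 2 is [-10, -10], so an eigenvector is (-1, 1).
General solution: c_1e^(-4t)(0,1) + c_2e^(6t)(-1,1).

x(t) = -c_2e^(6t), z(t) = c_1e^(-4t) + c_2e^(6t)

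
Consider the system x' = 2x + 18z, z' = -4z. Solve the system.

x(t) = 3C_1e^(-4t) + C_2e^(2t), z(t) = -C_1e^(-4t)

Coefficient matrix A = [[2, 18], [0, -4]].
Characteristic polynomial det(A - λI) = λ^2 + 2λ - 8 = 0.
Eigenvalues λ = -4, 2.
For λ=-4: (A-λI) row 1 is [6, 18], so an eigenvector is (3, -1).
For λ=2: (A-λI) row 1 is [0, 18], so an eigenvector is (1, 0).
General solution: C_1e^(-4t)(3,-1) + C_2e^(2t)(1,0).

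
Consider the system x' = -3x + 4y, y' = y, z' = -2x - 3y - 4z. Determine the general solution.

x(t) = c_1e^(t) - c_2e^(-3t), y(t) = c_1e^(t), z(t) = -c_1e^(t) + 2c_2e^(-3t) + c_3e^(-4t)

Coefficient matrix A = [[-3, 4, 0], [0, 1, 0], [-2, -3, -4]].
det(A - λI) = 0 gives eigenvalues λ = 1, -3, -4.
For λ=1: eigenvector (1,1,-1).
For λ=-3: eigenvector (-1,0,2).
For λ=-4: eigenvector (0,0,1).
General solution: c_1e^(t)(1,1,-1) + c_2e^(-3t)(-1,0,2) + c_3e^(-4t)(0,0,1).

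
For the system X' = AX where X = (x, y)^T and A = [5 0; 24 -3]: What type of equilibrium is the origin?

saddle

A = [[5,0],[24,-3]]; det(A-λI) = λ^2 - 2λ - 15.
λ = -3, 5: opposite signs.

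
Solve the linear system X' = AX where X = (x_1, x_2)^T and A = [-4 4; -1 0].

Coefficient matrix A = [[-4, 4], [-1, 0]].
Characteristic polynomial det(A - λI) = λ^2 + 4λ + 4 = 0.
Single eigenvalue λ = -2 with algebraic multiplicity 2.
Eigenvector v = (2,1); generalized eigenvector w with (A-λI)w=v is (1,1).
General solution: e^(-2t)[c_1·v + c_2·(t·v + w)].

x_1(t) = 2c_1e^(-2t) + 2c_2te^(-2t) + c_2e^(-2t), x_2(t) = c_1e^(-2t) + c_2te^(-2t) + c_2e^(-2t)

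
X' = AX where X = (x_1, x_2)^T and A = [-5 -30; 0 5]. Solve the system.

x_1(t) = -c_1e^(-5t) - 3c_2e^(5t), x_2(t) = c_2e^(5t)

Coefficient matrix A = [[-5, -30], [0, 5]].
Characteristic polynomial det(A - λI) = λ^2 - 25 = 0.
Eigenvalues λ = -5, 5.
For λ=-5: (A-λI) row 1 is [0, -30], so an eigenvector is (-1, 0).
For λ=5: (A-λI) row 1 is [-10, -30], so an eigenvector is (-3, 1).
General solution: c_1e^(-5t)(-1,0) + c_2e^(5t)(-3,1).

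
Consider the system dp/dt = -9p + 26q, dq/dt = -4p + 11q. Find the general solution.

Coefficient matrix A = [[-9, 26], [-4, 11]].
Characteristic polynomial det(A - λI) = λ^2 - 2λ + 5 = 0.
Eigenvalues λ = 1 ± 2i (complex conjugate pair).
For λ=1+2i: an eigenvector is (-3,-1) - i(2,1) = (-3 - 2i, -1 - i).
A real fundamental pair from Re and Im of e^((1+2i)t)v: X_1 = e^(t)(cos(2t)·(-3,-1) + sin(2t)·(2,1)), X_2 = e^(t)(sin(2t)·(-3,-1) - cos(2t)·(2,1)).
General solution: K_1X_1 + K_2X_2.

p(t) = 2K_1e^(t)sin(2t) - 3K_1e^(t)cos(2t) - 3K_2e^(t)sin(2t) - 2K_2e^(t)cos(2t), q(t) = K_1e^(t)sin(2t) - K_1e^(t)cos(2t) - K_2e^(t)sin(2t) - K_2e^(t)cos(2t)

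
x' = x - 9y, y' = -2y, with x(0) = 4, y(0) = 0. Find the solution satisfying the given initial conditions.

x(t) = 4e^(t), y(t) = 0

Coefficient matrix A = [[1, -9], [0, -2]].
Characteristic polynomial det(A - λI) = λ^2 + λ - 2 = 0.
Eigenvalues λ = -2, 1.
For λ=-2: (A-λI) row 1 is [3, -9], so an eigenvector is (3, 1).
For λ=1: (A-λI) row 1 is [0, -9], so an eigenvector is (-1, 0).
General solution: C_1e^(-2t)(3,1) + C_2e^(t)(-1,0).
Applying x(0)=4, y(0)=0 gives C_1=0, C_2=-4.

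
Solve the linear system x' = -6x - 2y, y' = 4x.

x(t) = K_1e^(-4t) - K_2e^(-2t), y(t) = -K_1e^(-4t) + 2K_2e^(-2t)

Coefficient matrix A = [[-6, -2], [4, 0]].
Characteristic polynomial det(A - λI) = λ^2 + 6λ + 8 = 0.
Eigenvalues λ = -4, -2.
For λ=-4: (A-λI) row 1 is [-2, -2], so an eigenvector is (1, -1).
For λ=-2: (A-λI) row 1 is [-4, -2], so an eigenvector is (-1, 2).
General solution: K_1e^(-4t)(1,-1) + K_2e^(-2t)(-1,2).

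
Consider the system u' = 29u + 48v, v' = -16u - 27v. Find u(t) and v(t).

u(t) = 3c_1e^(-3t) - 2c_2e^(5t), v(t) = -2c_1e^(-3t) + c_2e^(5t)

Coefficient matrix A = [[29, 48], [-16, -27]].
Characteristic polynomial det(A - λI) = λ^2 - 2λ - 15 = 0.
Eigenvalues λ = -3, 5.
For λ=-3: (A-λI) row 1 is [32, 48], so an eigenvector is (3, -2).
For λ=5: (A-λI) row 1 is [24, 48], so an eigenvector is (-2, 1).
General solution: c_1e^(-3t)(3,-2) + c_2e^(5t)(-2,1).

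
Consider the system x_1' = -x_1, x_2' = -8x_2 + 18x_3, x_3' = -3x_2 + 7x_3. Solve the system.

x_1(t) = C_1e^(-t), x_2(t) = 2C_2e^(t) - 3C_3e^(-2t), x_3(t) = C_2e^(t) - C_3e^(-2t)

Coefficient matrix A = [[-1, 0, 0], [0, -8, 18], [0, -3, 7]].
det(A - λI) = 0 gives eigenvalues λ = -1, 1, -2.
For λ=-1: eigenvector (1,0,0).
For λ=1: eigenvector (0,2,1).
For λ=-2: eigenvector (0,-3,-1).
General solution: C_1e^(-t)(1,0,0) + C_2e^(t)(0,2,1) + C_3e^(-2t)(0,-3,-1).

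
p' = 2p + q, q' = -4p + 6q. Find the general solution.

p(t) = C_1e^(4t) + C_2te^(4t) + C_2e^(4t), q(t) = 2C_1e^(4t) + 2C_2te^(4t) + 3C_2e^(4t)

Coefficient matrix A = [[2, 1], [-4, 6]].
Characteristic polynomial det(A - λI) = λ^2 - 8λ + 16 = 0.
Single eigenvalue λ = 4 with algebraic multiplicity 2.
Eigenvector v = (1,2); generalized eigenvector w with (A-λI)w=v is (1,3).
General solution: e^(4t)[C_1·v + C_2·(t·v + w)].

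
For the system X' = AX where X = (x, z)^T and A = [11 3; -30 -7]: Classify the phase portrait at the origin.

unstable spiral

A = [[11,3],[-30,-7]]; det(A-λI) = λ^2 - 4λ + 13.
λ = 2 ± 3i: positive real part.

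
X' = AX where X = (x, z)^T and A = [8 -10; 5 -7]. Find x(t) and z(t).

x(t) = 2K_1e^(3t) + K_2e^(-2t), z(t) = K_1e^(3t) + K_2e^(-2t)

Coefficient matrix A = [[8, -10], [5, -7]].
Characteristic polynomial det(A - λI) = λ^2 - λ - 6 = 0.
Eigenvalues λ = 3, -2.
For λ=3: (A-λI) row 1 is [5, -10], so an eigenvector is (2, 1).
For λ=-2: (A-λI) row 1 is [10, -10], so an eigenvector is (1, 1).
General solution: K_1e^(3t)(2,1) + K_2e^(-2t)(1,1).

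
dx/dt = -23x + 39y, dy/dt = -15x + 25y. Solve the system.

Coefficient matrix A = [[-23, 39], [-15, 25]].
Characteristic polynomial det(A - λI) = λ^2 - 2λ + 10 = 0.
Eigenvalues λ = 1 ± 3i (complex conjugate pair).
For λ=1+3i: an eigenvector is (-2,-1) - i(3,2) = (-2 - 3i, -1 - 2i).
A real fundamental pair from Re and Im of e^((1+3i)t)v: X_1 = e^(t)(cos(3t)·(-2,-1) + sin(3t)·(3,2)), X_2 = e^(t)(sin(3t)·(-2,-1) - cos(3t)·(3,2)).
General solution: c_1X_1 + c_2X_2.

x(t) = 3c_1e^(t)sin(3t) - 2c_1e^(t)cos(3t) - 2c_2e^(t)sin(3t) - 3c_2e^(t)cos(3t), y(t) = 2c_1e^(t)sin(3t) - c_1e^(t)cos(3t) - c_2e^(t)sin(3t) - 2c_2e^(t)cos(3t)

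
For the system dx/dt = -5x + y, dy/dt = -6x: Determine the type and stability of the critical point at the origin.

stable node

A = [[-5,1],[-6,0]]; det(A-λI) = λ^2 + 5λ + 6.
λ = -3, -2: both negative.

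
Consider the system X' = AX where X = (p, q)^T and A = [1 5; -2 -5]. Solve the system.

Coefficient matrix A = [[1, 5], [-2, -5]].
Characteristic polynomial det(A - λI) = λ^2 + 4λ + 5 = 0.
Eigenvalues λ = -2 ± i (complex conjugate pair).
For λ=-2+i: an eigenvector is (-1,1) - i(2,-1) = (-1 - 2i, 1 + i).
A real fundamental pair from Re and Im of e^((-2+i)t)v: X_1 = e^(-2t)(cos(t)·(-1,1) + sin(t)·(2,-1)), X_2 = e^(-2t)(sin(t)·(-1,1) - cos(t)·(2,-1)).
General solution: C_1X_1 + C_2X_2.

p(t) = 2C_1e^(-2t)sin(t) - C_1e^(-2t)cos(t) - C_2e^(-2t)sin(t) - 2C_2e^(-2t)cos(t), q(t) = -C_1e^(-2t)sin(t) + C_1e^(-2t)cos(t) + C_2e^(-2t)sin(t) + C_2e^(-2t)cos(t)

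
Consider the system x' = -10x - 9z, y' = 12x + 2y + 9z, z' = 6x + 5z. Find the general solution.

Coefficient matrix A = [[-10, 0, -9], [12, 2, 9], [6, 0, 5]].
det(A - λI) = 0 gives eigenvalues λ = -4, 2, -1.
For λ=-4: eigenvector (3,-3,-2).
For λ=2: eigenvector (0,1,0).
For λ=-1: eigenvector (-1,1,1).
General solution: C_1e^(-4t)(3,-3,-2) + C_2e^(2t)(0,1,0) + C_3e^(-t)(-1,1,1).

x(t) = 3C_1e^(-4t) - C_3e^(-t), y(t) = -3C_1e^(-4t) + C_2e^(2t) + C_3e^(-t), z(t) = -2C_1e^(-4t) + C_3e^(-t)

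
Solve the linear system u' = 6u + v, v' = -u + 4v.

Coefficient matrix A = [[6, 1], [-1, 4]].
Characteristic polynomial det(A - λI) = λ^2 - 10λ + 25 = 0.
Single eigenvalue λ = 5 with algebraic multiplicity 2.
Eigenvector v = (-1,1); generalized eigenvector w with (A-λI)w=v is (-1,0).
General solution: e^(5t)[K_1·v + K_2·(t·v + w)].

u(t) = -K_1e^(5t) - K_2te^(5t) - K_2e^(5t), v(t) = K_1e^(5t) + K_2te^(5t)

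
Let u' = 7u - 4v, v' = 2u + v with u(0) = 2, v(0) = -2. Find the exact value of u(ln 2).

A = [[7,-4],[2,1]]; eigenvalues λ = 3, 5.
Eigenvectors: (1,1) for λ=3, (2,1) for λ=5.
From the initial condition, c_1 = -6, c_2 = 4.
u(ln 2) = (-6)(2^3)(1) + (4)(2^5)(2) = 208.

208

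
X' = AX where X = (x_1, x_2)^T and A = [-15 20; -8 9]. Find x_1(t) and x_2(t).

x_1(t) = 2K_1e^(-3t)sin(4t) + K_1e^(-3t)cos(4t) + K_2e^(-3t)sin(4t) - 2K_2e^(-3t)cos(4t), x_2(t) = K_1e^(-3t)sin(4t) + K_1e^(-3t)cos(4t) + K_2e^(-3t)sin(4t) - K_2e^(-3t)cos(4t)

Coefficient matrix A = [[-15, 20], [-8, 9]].
Characteristic polynomial det(A - λI) = λ^2 + 6λ + 25 = 0.
Eigenvalues λ = -3 ± 4i (complex conjugate pair).
For λ=-3+4i: an eigenvector is (1,1) - i(2,1) = (1 - 2i, 1 - i).
A real fundamental pair from Re and Im of e^((-3+4i)t)v: X_1 = e^(-3t)(cos(4t)·(1,1) + sin(4t)·(2,1)), X_2 = e^(-3t)(sin(4t)·(1,1) - cos(4t)·(2,1)).
General solution: K_1X_1 + K_2X_2.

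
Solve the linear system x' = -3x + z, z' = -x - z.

x(t) = c_1e^(-2t) + c_2te^(-2t) - 3c_2e^(-2t), z(t) = c_1e^(-2t) + c_2te^(-2t) - 2c_2e^(-2t)

Coefficient matrix A = [[-3, 1], [-1, -1]].
Characteristic polynomial det(A - λI) = λ^2 + 4λ + 4 = 0.
Single eigenvalue λ = -2 with algebraic multiplicity 2.
Eigenvector v = (1,1); generalized eigenvector w with (A-λI)w=v is (-3,-2).
General solution: e^(-2t)[c_1·v + c_2·(t·v + w)].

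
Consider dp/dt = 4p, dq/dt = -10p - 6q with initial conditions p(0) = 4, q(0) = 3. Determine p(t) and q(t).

Coefficient matrix A = [[4, 0], [-10, -6]].
Characteristic polynomial det(A - λI) = λ^2 + 2λ - 24 = 0.
Eigenvalues λ = 4, -6.
For λ=4: (A-λI) row 2 is [-10, -10], so an eigenvector is (-1, 1).
For λ=-6: (A-λI) row 1 is [10, 0], so an eigenvector is (0, -1).
General solution: K_1e^(4t)(-1,1) + K_2e^(-6t)(0,-1).
Applying p(0)=4, q(0)=3 gives K_1=-4, K_2=-7.

p(t) = 4e^(4t), q(t) = -4e^(4t) + 7e^(-6t)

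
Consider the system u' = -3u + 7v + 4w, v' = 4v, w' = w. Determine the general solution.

Coefficient matrix A = [[-3, 7, 4], [0, 4, 0], [0, 0, 1]].
det(A - λI) = 0 gives eigenvalues λ = 4, -3, 1.
For λ=4: eigenvector (1,1,0).
For λ=-3: eigenvector (1,0,0).
For λ=1: eigenvector (1,0,1).
General solution: C_1e^(4t)(1,1,0) + C_2e^(-3t)(1,0,0) + C_3e^(t)(1,0,1).

u(t) = C_1e^(4t) + C_2e^(-3t) + C_3e^(t), v(t) = C_1e^(4t), w(t) = C_3e^(t)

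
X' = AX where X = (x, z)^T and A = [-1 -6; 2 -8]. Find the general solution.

Coefficient matrix A = [[-1, -6], [2, -8]].
Characteristic polynomial det(A - λI) = λ^2 + 9λ + 20 = 0.
Eigenvalues λ = -4, -5.
For λ=-4: (A-λI) row 1 is [3, -6], so an eigenvector is (2, 1).
For λ=-5: (A-λI) row 1 is [4, -6], so an eigenvector is (3, 2).
General solution: c_1e^(-4t)(2,1) + c_2e^(-5t)(3,2).

x(t) = 2c_1e^(-4t) + 3c_2e^(-5t), z(t) = c_1e^(-4t) + 2c_2e^(-5t)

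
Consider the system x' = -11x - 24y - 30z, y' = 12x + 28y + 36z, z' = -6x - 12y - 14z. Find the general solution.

x(t) = -4c_1e^(4t) - 3c_2e^(t) + 2c_3e^(-2t), y(t) = 5c_1e^(4t) + 4c_2e^(t) - 2c_3e^(-2t), z(t) = -2c_1e^(4t) - 2c_2e^(t) + c_3e^(-2t)

Coefficient matrix A = [[-11, -24, -30], [12, 28, 36], [-6, -12, -14]].
det(A - λI) = 0 gives eigenvalues λ = 4, 1, -2.
For λ=4: eigenvector (-4,5,-2).
For λ=1: eigenvector (-3,4,-2).
For λ=-2: eigenvector (2,-2,1).
General solution: c_1e^(4t)(-4,5,-2) + c_2e^(t)(-3,4,-2) + c_3e^(-2t)(2,-2,1).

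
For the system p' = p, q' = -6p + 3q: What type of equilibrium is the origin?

A = [[1,0],[-6,3]]; det(A-λI) = λ^2 - 4λ + 3.
λ = 3, 1: both positive.

unstable node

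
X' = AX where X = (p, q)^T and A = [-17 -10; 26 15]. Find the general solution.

Coefficient matrix A = [[-17, -10], [26, 15]].
Characteristic polynomial det(A - λI) = λ^2 + 2λ + 5 = 0.
Eigenvalues λ = -1 ± 2i (complex conjugate pair).
For λ=-1+2i: an eigenvector is (1,-2) - i(2,-3) = (1 - 2i, -2 + 3i).
A real fundamental pair from Re and Im of e^((-1+2i)t)v: X_1 = e^(-t)(cos(2t)·(1,-2) + sin(2t)·(2,-3)), X_2 = e^(-t)(sin(2t)·(1,-2) - cos(2t)·(2,-3)).
General solution: K_1X_1 + K_2X_2.

p(t) = 2K_1e^(-t)sin(2t) + K_1e^(-t)cos(2t) + K_2e^(-t)sin(2t) - 2K_2e^(-t)cos(2t), q(t) = -3K_1e^(-t)sin(2t) - 2K_1e^(-t)cos(2t) - 2K_2e^(-t)sin(2t) + 3K_2e^(-t)cos(2t)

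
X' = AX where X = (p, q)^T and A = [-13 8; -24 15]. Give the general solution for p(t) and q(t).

Coefficient matrix A = [[-13, 8], [-24, 15]].
Characteristic polynomial det(A - λI) = λ^2 - 2λ - 3 = 0.
Eigenvalues λ = -1, 3.
For λ=-1: (A-λI) row 1 is [-12, 8], so an eigenvector is (-2, -3).
For λ=3: (A-λI) row 1 is [-16, 8], so an eigenvector is (1, 2).
General solution: c_1e^(-t)(-2,-3) + c_2e^(3t)(1,2).

p(t) = -2c_1e^(-t) + c_2e^(3t), q(t) = -3c_1e^(-t) + 2c_2e^(3t)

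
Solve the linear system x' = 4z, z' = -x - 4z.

Coefficient matrix A = [[0, 4], [-1, -4]].
Characteristic polynomial det(A - λI) = λ^2 + 4λ + 4 = 0.
Single eigenvalue λ = -2 with algebraic multiplicity 2.
Eigenvector v = (2,-1); generalized eigenvector w with (A-λI)w=v is (1,0).
General solution: e^(-2t)[C_1·v + C_2·(t·v + w)].

x(t) = 2C_1e^(-2t) + 2C_2te^(-2t) + C_2e^(-2t), z(t) = -C_1e^(-2t) - C_2te^(-2t)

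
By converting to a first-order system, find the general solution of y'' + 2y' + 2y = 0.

Let x_1 = y, x_2 = y'. Then x_1' = x_2 and x_2' = -2x_1 - 2x_2.
A = [[0,1],[-2,-2]]; det(A-λI) = λ^2 + 2λ + 2.
Eigenvalues λ = -1 ± i.

y(t) = C_1e^(-t)cos(t) + C_2e^(-t)sin(t)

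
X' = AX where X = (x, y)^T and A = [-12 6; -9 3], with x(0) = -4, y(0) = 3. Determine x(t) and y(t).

Coefficient matrix A = [[-12, 6], [-9, 3]].
Characteristic polynomial det(A - λI) = λ^2 + 9λ + 18 = 0.
Eigenvalues λ = -3, -6.
For λ=-3: (A-λI) row 1 is [-9, 6], so an eigenvector is (2, 3).
For λ=-6: (A-λI) row 1 is [-6, 6], so an eigenvector is (1, 1).
General solution: C_1e^(-3t)(2,3) + C_2e^(-6t)(1,1).
Applying x(0)=-4, y(0)=3 gives C_1=7, C_2=-18.

x(t) = 14e^(-3t) - 18e^(-6t), y(t) = 21e^(-3t) - 18e^(-6t)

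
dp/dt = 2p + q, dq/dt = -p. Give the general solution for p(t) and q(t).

p(t) = -K_1e^(t) - K_2te^(t) - 3K_2e^(t), q(t) = K_1e^(t) + K_2te^(t) + 2K_2e^(t)

Coefficient matrix A = [[2, 1], [-1, 0]].
Characteristic polynomial det(A - λI) = λ^2 - 2λ + 1 = 0.
Single eigenvalue λ = 1 with algebraic multiplicity 2.
Eigenvector v = (-1,1); generalized eigenvector w with (A-λI)w=v is (-3,2).
General solution: e^(t)[K_1·v + K_2·(t·v + w)].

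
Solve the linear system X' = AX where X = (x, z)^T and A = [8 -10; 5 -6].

x(t) = -C_1e^(t)sin(t) - 3C_1e^(t)cos(t) - 3C_2e^(t)sin(t) + C_2e^(t)cos(t), z(t) = -C_1e^(t)sin(t) - 2C_1e^(t)cos(t) - 2C_2e^(t)sin(t) + C_2e^(t)cos(t)

Coefficient matrix A = [[8, -10], [5, -6]].
Characteristic polynomial det(A - λI) = λ^2 - 2λ + 2 = 0.
Eigenvalues λ = 1 ± i (complex conjugate pair).
For λ=1+i: an eigenvector is (-3,-2) - i(-1,-1) = (-3 + i, -2 + i).
A real fundamental pair from Re and Im of e^((1+i)t)v: X_1 = e^(t)(cos(t)·(-3,-2) + sin(t)·(-1,-1)), X_2 = e^(t)(sin(t)·(-3,-2) - cos(t)·(-1,-1)).
General solution: C_1X_1 + C_2X_2.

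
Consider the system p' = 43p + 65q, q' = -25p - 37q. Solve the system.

p(t) = -3c_1e^(3t)sin(5t) - 2c_1e^(3t)cos(5t) - 2c_2e^(3t)sin(5t) + 3c_2e^(3t)cos(5t), q(t) = 2c_1e^(3t)sin(5t) + c_1e^(3t)cos(5t) + c_2e^(3t)sin(5t) - 2c_2e^(3t)cos(5t)

Coefficient matrix A = [[43, 65], [-25, -37]].
Characteristic polynomial det(A - λI) = λ^2 - 6λ + 34 = 0.
Eigenvalues λ = 3 ± 5i (complex conjugate pair).
For λ=3+5i: an eigenvector is (-2,1) - i(-3,2) = (-2 + 3i, 1 - 2i).
A real fundamental pair from Re and Im of e^((3+5i)t)v: X_1 = e^(3t)(cos(5t)·(-2,1) + sin(5t)·(-3,2)), X_2 = e^(3t)(sin(5t)·(-2,1) - cos(5t)·(-3,2)).
General solution: c_1X_1 + c_2X_2.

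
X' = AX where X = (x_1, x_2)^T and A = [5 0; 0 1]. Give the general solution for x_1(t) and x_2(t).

x_1(t) = -c_2e^(5t), x_2(t) = c_1e^(t)

Coefficient matrix A = [[5, 0], [0, 1]].
Characteristic polynomial det(A - λI) = λ^2 - 6λ + 5 = 0.
Eigenvalues λ = 1, 5.
For λ=1: (A-λI) row 1 is [4, 0], so an eigenvector is (0, 1).
For λ=5: (A-λI) row 2 is [0, -4], so an eigenvector is (-1, 0).
General solution: c_1e^(t)(0,1) + c_2e^(5t)(-1,0).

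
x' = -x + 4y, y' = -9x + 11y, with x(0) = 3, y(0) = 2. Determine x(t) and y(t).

x(t) = -10te^(5t) + 3e^(5t), y(t) = -15te^(5t) + 2e^(5t)

Coefficient matrix A = [[-1, 4], [-9, 11]].
Characteristic polynomial det(A - λI) = λ^2 - 10λ + 25 = 0.
Single eigenvalue λ = 5 with algebraic multiplicity 2.
Eigenvector v = (-2,-3); generalized eigenvector w with (A-λI)w=v is (1,1).
General solution: e^(5t)[K_1·v + K_2·(t·v + w)].
Applying x(0)=3, y(0)=2 gives K_1=1, K_2=5.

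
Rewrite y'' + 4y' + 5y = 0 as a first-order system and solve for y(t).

y(t) = c_1e^(-2t)cos(t) + c_2e^(-2t)sin(t)

Let x_1 = y, x_2 = y'. Then x_1' = x_2 and x_2' = -5x_1 - 4x_2.
A = [[0,1],[-5,-4]]; det(A-λI) = λ^2 + 4λ + 5.
Eigenvalues λ = -2 ± i.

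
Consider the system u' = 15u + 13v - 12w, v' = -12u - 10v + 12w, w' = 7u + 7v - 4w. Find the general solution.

Coefficient matrix A = [[15, 13, -12], [-12, -10, 12], [7, 7, -4]].
det(A - λI) = 0 gives eigenvalues λ = -4, 2, 3.
For λ=-4: eigenvector (2,-2,1).
For λ=2: eigenvector (-1,1,0).
For λ=3: eigenvector (1,0,1).
General solution: K_1e^(-4t)(2,-2,1) + K_2e^(2t)(-1,1,0) + K_3e^(3t)(1,0,1).

u(t) = 2K_1e^(-4t) - K_2e^(2t) + K_3e^(3t), v(t) = -2K_1e^(-4t) + K_2e^(2t), w(t) = K_1e^(-4t) + K_3e^(3t)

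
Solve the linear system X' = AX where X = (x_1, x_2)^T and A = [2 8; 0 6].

x_1(t) = 2K_1e^(6t) + K_2e^(2t), x_2(t) = K_1e^(6t)

Coefficient matrix A = [[2, 8], [0, 6]].
Characteristic polynomial det(A - λI) = λ^2 - 8λ + 12 = 0.
Eigenvalues λ = 6, 2.
For λ=6: (A-λI) row 1 is [-4, 8], so an eigenvector is (2, 1).
For λ=2: (A-λI) row 1 is [0, 8], so an eigenvector is (1, 0).
General solution: K_1e^(6t)(2,1) + K_2e^(2t)(1,0).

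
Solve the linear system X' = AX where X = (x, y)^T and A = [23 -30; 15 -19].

x(t) = c_1e^(2t)sin(3t) + 3c_1e^(2t)cos(3t) + 3c_2e^(2t)sin(3t) - c_2e^(2t)cos(3t), y(t) = c_1e^(2t)sin(3t) + 2c_1e^(2t)cos(3t) + 2c_2e^(2t)sin(3t) - c_2e^(2t)cos(3t)

Coefficient matrix A = [[23, -30], [15, -19]].
Characteristic polynomial det(A - λI) = λ^2 - 4λ + 13 = 0.
Eigenvalues λ = 2 ± 3i (complex conjugate pair).
For λ=2+3i: an eigenvector is (3,2) - i(1,1) = (3 - i, 2 - i).
A real fundamental pair from Re and Im of e^((2+3i)t)v: X_1 = e^(2t)(cos(3t)·(3,2) + sin(3t)·(1,1)), X_2 = e^(2t)(sin(3t)·(3,2) - cos(3t)·(1,1)).
General solution: c_1X_1 + c_2X_2.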